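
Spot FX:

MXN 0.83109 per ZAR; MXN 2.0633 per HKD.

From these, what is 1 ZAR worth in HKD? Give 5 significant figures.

ZAR/HKD = 0.40280

1 ZAR × 0.83109 = 0.83109 MXN
0.83109 MXN ÷ 2.0633 = 0.402796 HKD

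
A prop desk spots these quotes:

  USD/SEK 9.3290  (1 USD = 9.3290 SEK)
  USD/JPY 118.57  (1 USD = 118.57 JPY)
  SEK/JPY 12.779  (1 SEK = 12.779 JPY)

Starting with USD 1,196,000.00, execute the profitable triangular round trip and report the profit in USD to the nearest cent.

Profit: USD 6,508.97

Profitable loop is USD → SEK → JPY → USD:
USD 1,196,000.00 × 9.3290 = SEK 11,157,484.00
SEK 11,157,484.00 × 12.779 = JPY 142,581,488
JPY 142,581,488 ÷ 118.57 = USD 1,202,508.97
Profit = USD 1,202,508.97 − USD 1,196,000.00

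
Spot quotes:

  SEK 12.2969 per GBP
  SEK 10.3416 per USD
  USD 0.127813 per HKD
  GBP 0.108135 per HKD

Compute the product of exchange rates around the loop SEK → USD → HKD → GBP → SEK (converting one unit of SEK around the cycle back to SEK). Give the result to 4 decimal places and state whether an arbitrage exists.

Around SEK → USD → HKD → GBP → SEK: 1 ÷ 10.3416 ÷ 0.127813 × 0.108135 × 12.2969 = 1.006003
Product > 1; profitable direction is SEK → USD → HKD → GBP → SEK.

1.0060 (arbitrage exists)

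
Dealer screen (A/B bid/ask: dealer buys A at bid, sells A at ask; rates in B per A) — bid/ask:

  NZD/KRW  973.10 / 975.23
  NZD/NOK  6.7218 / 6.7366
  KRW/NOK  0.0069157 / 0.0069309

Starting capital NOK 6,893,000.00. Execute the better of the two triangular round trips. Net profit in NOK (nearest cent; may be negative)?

Net result: NOK -7,093.27 (no profitable arbitrage after spreads)

Best loop NOK → NZD → KRW → NOK:
NOK 6,893,000.00 ÷ 6.7366 (buy NZD at ask) = NZD 1,023,216.46
NZD 1,023,216.46 × 973.10 (sell NZD at bid) = KRW 995,691,937
KRW 995,691,937 × 0.0069157 (sell KRW at bid) = NOK 6,885,906.73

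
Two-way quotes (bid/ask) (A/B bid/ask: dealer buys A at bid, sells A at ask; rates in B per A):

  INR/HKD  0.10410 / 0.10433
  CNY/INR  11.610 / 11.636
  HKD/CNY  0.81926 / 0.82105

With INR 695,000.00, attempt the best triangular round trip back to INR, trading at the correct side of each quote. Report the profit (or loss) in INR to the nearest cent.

Net profit: INR 2,272.09

Best loop INR → CNY → HKD → INR:
INR 695,000.00 ÷ 11.636 (buy CNY at ask) = CNY 59,728.43
CNY 59,728.43 ÷ 0.82105 (buy HKD at ask) = HKD 72,746.40
HKD 72,746.40 ÷ 0.10433 (buy INR at ask) = INR 697,272.09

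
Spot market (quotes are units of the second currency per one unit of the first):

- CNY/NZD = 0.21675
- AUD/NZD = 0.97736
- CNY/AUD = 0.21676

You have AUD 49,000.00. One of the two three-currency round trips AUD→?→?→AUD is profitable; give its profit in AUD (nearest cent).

Profit: AUD 1,132.74

Profitable loop is AUD → CNY → NZD → AUD:
AUD 49,000.00 ÷ 0.21676 = CNY 226,056.47
CNY 226,056.47 × 0.21675 = NZD 48,997.74
NZD 48,997.74 ÷ 0.97736 = AUD 50,132.74
Profit = AUD 50,132.74 − AUD 49,000.00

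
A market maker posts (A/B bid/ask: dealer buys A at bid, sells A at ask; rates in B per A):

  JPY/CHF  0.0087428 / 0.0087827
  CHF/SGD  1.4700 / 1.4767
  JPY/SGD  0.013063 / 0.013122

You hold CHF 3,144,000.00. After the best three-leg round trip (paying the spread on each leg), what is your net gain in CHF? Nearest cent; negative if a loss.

Net profit: CHF 22,687.01

Best loop CHF → JPY → SGD → CHF:
CHF 3,144,000.00 ÷ 0.0087827 (buy JPY at ask) = JPY 357,976,476
JPY 357,976,476 × 0.013063 (sell JPY at bid) = SGD 4,676,246.71
SGD 4,676,246.71 ÷ 1.4767 (buy CHF at ask) = CHF 3,166,687.01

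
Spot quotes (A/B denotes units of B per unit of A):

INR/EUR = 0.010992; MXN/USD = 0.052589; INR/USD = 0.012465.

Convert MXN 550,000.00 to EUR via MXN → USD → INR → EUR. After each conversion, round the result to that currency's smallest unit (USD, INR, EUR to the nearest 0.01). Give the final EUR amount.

MXN 550,000.00 × 0.052589 = USD 28,923.95
USD 28,923.95 ÷ 0.012465 = INR 2,320,413.16
INR 2,320,413.16 × 0.010992 = EUR 25,505.98

EUR 25,505.98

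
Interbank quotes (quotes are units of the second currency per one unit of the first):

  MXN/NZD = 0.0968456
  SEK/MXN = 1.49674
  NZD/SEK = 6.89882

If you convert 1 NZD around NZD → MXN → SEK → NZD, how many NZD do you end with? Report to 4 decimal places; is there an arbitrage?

1.0000 (no arbitrage)

Around NZD → MXN → SEK → NZD: 1 ÷ 0.0968456 ÷ 1.49674 ÷ 6.89882 = 0.999998
Product ≈ 1 (deviation 0.000%, within rounding noise).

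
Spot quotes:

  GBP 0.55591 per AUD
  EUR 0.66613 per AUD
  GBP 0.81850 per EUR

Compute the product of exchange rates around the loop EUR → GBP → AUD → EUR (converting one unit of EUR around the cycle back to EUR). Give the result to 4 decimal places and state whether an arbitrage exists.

Around EUR → GBP → AUD → EUR: 1 × 0.81850 ÷ 0.55591 × 0.66613 = 0.980784
Product < 1; profitable direction is EUR → AUD → GBP → EUR.

0.9808 (arbitrage exists)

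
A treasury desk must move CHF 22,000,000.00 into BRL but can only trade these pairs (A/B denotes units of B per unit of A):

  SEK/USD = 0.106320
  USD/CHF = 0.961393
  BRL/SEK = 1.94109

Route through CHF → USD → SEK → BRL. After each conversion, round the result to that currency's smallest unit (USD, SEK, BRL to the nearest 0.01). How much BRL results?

CHF 22,000,000.00 ÷ 0.961393 = USD 22,883,461.81
USD 22,883,461.81 ÷ 0.106320 = SEK 215,231,958.33
SEK 215,231,958.33 ÷ 1.94109 = BRL 110,882,008.73

BRL 110,882,008.73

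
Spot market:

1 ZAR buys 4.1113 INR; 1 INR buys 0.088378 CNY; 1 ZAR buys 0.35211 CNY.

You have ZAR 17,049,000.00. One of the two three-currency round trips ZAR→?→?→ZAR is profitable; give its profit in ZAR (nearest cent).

Profitable loop is ZAR → INR → CNY → ZAR:
ZAR 17,049,000.00 × 4.1113 = INR 70,093,553.70
INR 70,093,553.70 × 0.088378 = CNY 6,194,728.09
CNY 6,194,728.09 ÷ 0.35211 = ZAR 17,593,161.48
Profit = ZAR 17,593,161.48 − ZAR 17,049,000.00

Profit: ZAR 544,161.48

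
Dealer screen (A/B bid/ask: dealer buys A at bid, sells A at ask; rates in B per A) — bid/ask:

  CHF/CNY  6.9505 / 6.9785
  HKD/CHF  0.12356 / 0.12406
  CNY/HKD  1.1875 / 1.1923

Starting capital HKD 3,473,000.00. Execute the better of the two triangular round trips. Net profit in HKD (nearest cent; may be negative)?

Net profit: HKD 68,867.81

Best loop HKD → CHF → CNY → HKD:
HKD 3,473,000.00 × 0.12356 (sell HKD at bid) = CHF 429,123.88
CHF 429,123.88 × 6.9505 (sell CHF at bid) = CNY 2,982,625.53
CNY 2,982,625.53 × 1.1875 (sell CNY at bid) = HKD 3,541,867.81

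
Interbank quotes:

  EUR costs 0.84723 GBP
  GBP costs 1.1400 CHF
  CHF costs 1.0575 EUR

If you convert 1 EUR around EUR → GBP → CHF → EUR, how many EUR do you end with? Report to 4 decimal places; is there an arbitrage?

Around EUR → GBP → CHF → EUR: 1 × 0.84723 × 1.1400 × 1.0575 = 1.021378
Product > 1; profitable direction is EUR → GBP → CHF → EUR.

1.0214 (arbitrage exists)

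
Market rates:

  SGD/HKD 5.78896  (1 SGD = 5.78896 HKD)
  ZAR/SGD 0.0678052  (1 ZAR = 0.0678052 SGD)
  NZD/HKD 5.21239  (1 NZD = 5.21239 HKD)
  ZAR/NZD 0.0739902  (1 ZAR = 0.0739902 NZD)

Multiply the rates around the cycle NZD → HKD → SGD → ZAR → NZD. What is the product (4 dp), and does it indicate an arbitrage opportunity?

Around NZD → HKD → SGD → ZAR → NZD: 1 × 5.21239 ÷ 5.78896 ÷ 0.0678052 × 0.0739902 = 0.982534
Product < 1; profitable direction is NZD → ZAR → SGD → HKD → NZD.

0.9825 (arbitrage exists)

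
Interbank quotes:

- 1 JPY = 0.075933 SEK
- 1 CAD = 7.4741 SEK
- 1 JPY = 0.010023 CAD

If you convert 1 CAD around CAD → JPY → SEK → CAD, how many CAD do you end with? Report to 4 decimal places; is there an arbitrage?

1.0136 (arbitrage exists)

Around CAD → JPY → SEK → CAD: 1 ÷ 0.010023 × 0.075933 ÷ 7.4741 = 1.013617
Product > 1; profitable direction is CAD → JPY → SEK → CAD.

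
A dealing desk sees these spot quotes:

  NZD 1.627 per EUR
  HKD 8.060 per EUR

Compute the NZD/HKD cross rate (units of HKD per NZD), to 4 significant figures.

NZD/HKD = 4.954

1 NZD ÷ 1.627 = 0.614628 EUR
0.614628 EUR × 8.060 = 4.9539 HKD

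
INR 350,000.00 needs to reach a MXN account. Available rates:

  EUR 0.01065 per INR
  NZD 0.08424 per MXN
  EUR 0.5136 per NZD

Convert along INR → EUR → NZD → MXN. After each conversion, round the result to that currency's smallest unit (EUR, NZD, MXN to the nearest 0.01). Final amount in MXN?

MXN 86,153.73

INR 350,000.00 × 0.01065 = EUR 3,727.50
EUR 3,727.50 ÷ 0.5136 = NZD 7,257.59
NZD 7,257.59 ÷ 0.08424 = MXN 86,153.73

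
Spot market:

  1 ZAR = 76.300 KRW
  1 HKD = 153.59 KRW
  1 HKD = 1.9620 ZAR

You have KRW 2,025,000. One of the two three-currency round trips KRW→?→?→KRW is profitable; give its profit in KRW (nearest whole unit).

Profit: KRW 52,612

Profitable loop is KRW → ZAR → HKD → KRW:
KRW 2,025,000 ÷ 76.300 = ZAR 26,539.97
ZAR 26,539.97 ÷ 1.9620 = HKD 13,527.00
HKD 13,527.00 × 153.59 = KRW 2,077,612
Profit = KRW 2,077,612 − KRW 2,025,000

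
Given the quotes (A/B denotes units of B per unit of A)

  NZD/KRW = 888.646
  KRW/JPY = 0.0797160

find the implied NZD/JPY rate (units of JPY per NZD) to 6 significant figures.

NZD/JPY = 70.8393

1 NZD × 888.646 = 888.646 KRW
888.646 KRW × 0.0797160 = 70.8393 JPY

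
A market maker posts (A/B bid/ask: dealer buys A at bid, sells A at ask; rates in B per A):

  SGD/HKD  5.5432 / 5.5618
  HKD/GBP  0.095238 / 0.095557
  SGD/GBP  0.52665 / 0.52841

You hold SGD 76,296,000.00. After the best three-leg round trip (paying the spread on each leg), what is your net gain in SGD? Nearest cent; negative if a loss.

Best loop SGD → HKD → GBP → SGD:
SGD 76,296,000.00 × 5.5432 (sell SGD at bid) = HKD 422,923,987.20
HKD 422,923,987.20 × 0.095238 (sell HKD at bid) = GBP 40,278,434.69
GBP 40,278,434.69 ÷ 0.52841 (buy SGD at ask) = SGD 76,225,723.76

Net result: SGD -70,276.24 (no profitable arbitrage after spreads)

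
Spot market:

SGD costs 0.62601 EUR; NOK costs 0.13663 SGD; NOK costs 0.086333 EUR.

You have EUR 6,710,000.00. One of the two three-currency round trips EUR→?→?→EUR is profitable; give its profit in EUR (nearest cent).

Profit: EUR 62,858.68

Profitable loop is EUR → SGD → NOK → EUR:
EUR 6,710,000.00 ÷ 0.62601 = SGD 10,718,678.62
SGD 10,718,678.62 ÷ 0.13663 = NOK 78,450,403.39
NOK 78,450,403.39 × 0.086333 = EUR 6,772,858.68
Profit = EUR 6,772,858.68 − EUR 6,710,000.00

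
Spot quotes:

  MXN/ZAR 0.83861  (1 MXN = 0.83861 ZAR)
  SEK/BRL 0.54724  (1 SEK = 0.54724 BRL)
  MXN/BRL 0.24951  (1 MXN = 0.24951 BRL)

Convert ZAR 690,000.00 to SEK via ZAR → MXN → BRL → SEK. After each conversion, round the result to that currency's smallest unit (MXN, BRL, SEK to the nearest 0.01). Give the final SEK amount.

SEK 375,145.02

ZAR 690,000.00 ÷ 0.83861 = MXN 822,790.09
MXN 822,790.09 × 0.24951 = BRL 205,294.36
BRL 205,294.36 ÷ 0.54724 = SEK 375,145.02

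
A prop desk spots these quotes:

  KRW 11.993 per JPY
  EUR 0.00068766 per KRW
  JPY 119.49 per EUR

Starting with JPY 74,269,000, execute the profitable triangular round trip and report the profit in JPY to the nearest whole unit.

Profit: JPY 1,096,818

Profitable loop is JPY → EUR → KRW → JPY:
JPY 74,269,000 ÷ 119.49 = EUR 621,549.92
EUR 621,549.92 ÷ 0.00068766 = KRW 903,862,258
KRW 903,862,258 ÷ 11.993 = JPY 75,365,818
Profit = JPY 75,365,818 − JPY 74,269,000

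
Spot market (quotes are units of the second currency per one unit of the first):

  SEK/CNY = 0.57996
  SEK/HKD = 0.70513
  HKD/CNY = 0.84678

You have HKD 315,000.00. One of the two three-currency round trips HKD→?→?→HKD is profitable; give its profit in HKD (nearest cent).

Profitable loop is HKD → CNY → SEK → HKD:
HKD 315,000.00 × 0.84678 = CNY 266,735.70
CNY 266,735.70 ÷ 0.57996 = SEK 459,920.86
SEK 459,920.86 × 0.70513 = HKD 324,303.99
Profit = HKD 324,303.99 − HKD 315,000.00

Profit: HKD 9,303.99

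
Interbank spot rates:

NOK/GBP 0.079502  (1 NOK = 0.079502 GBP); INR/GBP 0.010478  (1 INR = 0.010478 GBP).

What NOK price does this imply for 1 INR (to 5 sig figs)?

INR/NOK = 0.13180

1 INR × 0.010478 = 0.010478 GBP
0.010478 GBP ÷ 0.079502 = 0.131795 NOK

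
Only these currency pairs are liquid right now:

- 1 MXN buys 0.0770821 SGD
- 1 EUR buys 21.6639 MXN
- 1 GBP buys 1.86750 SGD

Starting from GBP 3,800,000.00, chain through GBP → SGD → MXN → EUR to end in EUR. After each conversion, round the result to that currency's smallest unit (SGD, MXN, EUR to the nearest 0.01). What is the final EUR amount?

EUR 4,249,658.45

GBP 3,800,000.00 × 1.86750 = SGD 7,096,500.00
SGD 7,096,500.00 ÷ 0.0770821 = MXN 92,064,175.73
MXN 92,064,175.73 ÷ 21.6639 = EUR 4,249,658.45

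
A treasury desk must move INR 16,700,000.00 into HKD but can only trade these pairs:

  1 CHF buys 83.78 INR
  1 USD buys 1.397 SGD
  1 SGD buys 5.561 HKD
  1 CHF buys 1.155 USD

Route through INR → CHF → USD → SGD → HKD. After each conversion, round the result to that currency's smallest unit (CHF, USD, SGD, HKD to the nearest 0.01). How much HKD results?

INR 16,700,000.00 ÷ 83.78 = CHF 199,331.58
CHF 199,331.58 × 1.155 = USD 230,227.97
USD 230,227.97 × 1.397 = SGD 321,628.47
SGD 321,628.47 × 5.561 = HKD 1,788,575.92

HKD 1,788,575.92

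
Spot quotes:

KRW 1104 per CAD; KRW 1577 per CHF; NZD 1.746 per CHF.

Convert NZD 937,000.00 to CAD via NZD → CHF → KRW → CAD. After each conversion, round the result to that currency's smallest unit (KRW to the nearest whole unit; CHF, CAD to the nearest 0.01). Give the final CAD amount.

NZD 937,000.00 ÷ 1.746 = CHF 536,655.21
CHF 536,655.21 × 1577 = KRW 846,305,266
KRW 846,305,266 ÷ 1104 = CAD 766,580.86

CAD 766,580.86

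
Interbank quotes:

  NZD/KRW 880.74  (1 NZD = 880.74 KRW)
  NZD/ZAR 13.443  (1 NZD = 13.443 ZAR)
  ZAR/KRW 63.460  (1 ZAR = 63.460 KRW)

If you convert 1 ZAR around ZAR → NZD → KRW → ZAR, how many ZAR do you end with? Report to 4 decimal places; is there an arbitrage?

1.0324 (arbitrage exists)

Around ZAR → NZD → KRW → ZAR: 1 ÷ 13.443 × 880.74 ÷ 63.460 = 1.032408
Product > 1; profitable direction is ZAR → NZD → KRW → ZAR.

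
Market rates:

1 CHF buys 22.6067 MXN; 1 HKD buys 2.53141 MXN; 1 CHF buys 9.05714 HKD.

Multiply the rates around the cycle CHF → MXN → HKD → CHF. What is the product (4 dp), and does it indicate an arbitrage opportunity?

0.9860 (arbitrage exists)

Around CHF → MXN → HKD → CHF: 1 × 22.6067 ÷ 2.53141 ÷ 9.05714 = 0.986015
Product < 1; profitable direction is CHF → HKD → MXN → CHF.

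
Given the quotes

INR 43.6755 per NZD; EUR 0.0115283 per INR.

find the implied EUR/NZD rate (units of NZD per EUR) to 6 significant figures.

EUR/NZD = 1.98608

1 EUR ÷ 0.0115283 = 86.7431 INR
86.7431 INR ÷ 43.6755 = 1.98608 NZD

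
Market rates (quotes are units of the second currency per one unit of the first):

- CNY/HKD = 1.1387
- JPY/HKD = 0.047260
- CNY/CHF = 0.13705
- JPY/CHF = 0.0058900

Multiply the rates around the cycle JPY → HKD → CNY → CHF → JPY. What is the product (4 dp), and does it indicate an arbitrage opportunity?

0.9657 (arbitrage exists)

Around JPY → HKD → CNY → CHF → JPY: 1 × 0.047260 ÷ 1.1387 × 0.13705 ÷ 0.0058900 = 0.965713
Product < 1; profitable direction is JPY → CHF → CNY → HKD → JPY.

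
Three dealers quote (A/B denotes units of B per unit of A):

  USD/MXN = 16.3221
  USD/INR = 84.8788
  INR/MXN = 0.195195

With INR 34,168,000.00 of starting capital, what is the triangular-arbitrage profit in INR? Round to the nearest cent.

Profitable loop is INR → MXN → USD → INR:
INR 34,168,000.00 × 0.195195 = MXN 6,669,422.76
MXN 6,669,422.76 ÷ 16.3221 = USD 408,613.03
USD 408,613.03 × 84.8788 = INR 34,682,583.77
Profit = INR 34,682,583.77 − INR 34,168,000.00

Profit: INR 514,583.77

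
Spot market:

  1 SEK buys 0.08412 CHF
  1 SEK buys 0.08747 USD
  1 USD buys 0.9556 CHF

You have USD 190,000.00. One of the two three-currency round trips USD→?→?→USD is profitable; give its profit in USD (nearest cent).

Profitable loop is USD → SEK → CHF → USD:
USD 190,000.00 ÷ 0.08747 = SEK 2,172,173.32
SEK 2,172,173.32 × 0.08412 = CHF 182,723.22
CHF 182,723.22 ÷ 0.9556 = USD 191,213.08
Profit = USD 191,213.08 − USD 190,000.00

Profit: USD 1,213.08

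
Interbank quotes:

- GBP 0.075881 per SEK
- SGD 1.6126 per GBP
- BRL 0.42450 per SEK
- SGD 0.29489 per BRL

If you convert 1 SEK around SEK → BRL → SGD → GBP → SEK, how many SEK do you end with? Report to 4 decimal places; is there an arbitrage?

Around SEK → BRL → SGD → GBP → SEK: 1 × 0.42450 × 0.29489 ÷ 1.6126 ÷ 0.075881 = 1.023006
Product > 1; profitable direction is SEK → BRL → SGD → GBP → SEK.

1.0230 (arbitrage exists)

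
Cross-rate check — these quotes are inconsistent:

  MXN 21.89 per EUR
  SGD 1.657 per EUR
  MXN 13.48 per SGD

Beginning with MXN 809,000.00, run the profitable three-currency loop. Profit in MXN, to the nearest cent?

Profitable loop is MXN → EUR → SGD → MXN:
MXN 809,000.00 ÷ 21.89 = EUR 36,957.51
EUR 36,957.51 × 1.657 = SGD 61,238.60
SGD 61,238.60 × 13.48 = MXN 825,496.36
Profit = MXN 825,496.36 − MXN 809,000.00

Profit: MXN 16,496.36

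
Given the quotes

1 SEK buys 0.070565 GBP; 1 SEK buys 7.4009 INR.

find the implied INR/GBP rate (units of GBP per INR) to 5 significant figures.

INR/GBP = 0.0095347

1 INR ÷ 7.4009 = 0.135119 SEK
0.135119 SEK × 0.070565 = 0.00953465 GBP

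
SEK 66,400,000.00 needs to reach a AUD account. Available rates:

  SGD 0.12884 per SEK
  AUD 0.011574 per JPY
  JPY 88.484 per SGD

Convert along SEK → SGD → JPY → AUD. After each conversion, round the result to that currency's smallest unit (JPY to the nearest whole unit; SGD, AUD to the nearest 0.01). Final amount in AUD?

SEK 66,400,000.00 × 0.12884 = SGD 8,554,976.00
SGD 8,554,976.00 × 88.484 = JPY 756,978,496
JPY 756,978,496 × 0.011574 = AUD 8,761,269.11

AUD 8,761,269.11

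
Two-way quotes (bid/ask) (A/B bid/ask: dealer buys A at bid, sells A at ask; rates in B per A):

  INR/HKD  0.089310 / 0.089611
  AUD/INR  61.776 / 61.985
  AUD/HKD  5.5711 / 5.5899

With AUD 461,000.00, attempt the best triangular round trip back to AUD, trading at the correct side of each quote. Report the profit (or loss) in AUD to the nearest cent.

Net profit: AUD 1,374.58

Best loop AUD → HKD → INR → AUD:
AUD 461,000.00 × 5.5711 (sell AUD at bid) = HKD 2,568,277.10
HKD 2,568,277.10 ÷ 0.089611 (buy INR at ask) = INR 28,660,288.36
INR 28,660,288.36 ÷ 61.985 (buy AUD at ask) = AUD 462,374.58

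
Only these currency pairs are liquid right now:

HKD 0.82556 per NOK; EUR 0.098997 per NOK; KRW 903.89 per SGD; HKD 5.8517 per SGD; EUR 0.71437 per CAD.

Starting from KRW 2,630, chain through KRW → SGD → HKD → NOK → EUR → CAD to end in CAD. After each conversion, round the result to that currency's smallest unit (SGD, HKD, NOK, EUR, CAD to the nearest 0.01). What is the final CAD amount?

CAD 2.86

KRW 2,630 ÷ 903.89 = SGD 2.91
SGD 2.91 × 5.8517 = HKD 17.03
HKD 17.03 ÷ 0.82556 = NOK 20.63
NOK 20.63 × 0.098997 = EUR 2.04
EUR 2.04 ÷ 0.71437 = CAD 2.86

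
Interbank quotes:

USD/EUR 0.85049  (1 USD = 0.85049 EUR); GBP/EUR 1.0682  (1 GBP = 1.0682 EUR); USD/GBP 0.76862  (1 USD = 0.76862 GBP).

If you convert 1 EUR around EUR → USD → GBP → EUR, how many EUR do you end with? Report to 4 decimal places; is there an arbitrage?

0.9654 (arbitrage exists)

Around EUR → USD → GBP → EUR: 1 ÷ 0.85049 × 0.76862 × 1.0682 = 0.965373
Product < 1; profitable direction is EUR → GBP → USD → EUR.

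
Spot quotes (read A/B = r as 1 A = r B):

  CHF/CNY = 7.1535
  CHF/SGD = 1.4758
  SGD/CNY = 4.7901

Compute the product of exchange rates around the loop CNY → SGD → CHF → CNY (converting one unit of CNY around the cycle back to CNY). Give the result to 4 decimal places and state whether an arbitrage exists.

Around CNY → SGD → CHF → CNY: 1 ÷ 4.7901 ÷ 1.4758 × 7.1535 = 1.011921
Product > 1; profitable direction is CNY → SGD → CHF → CNY.

1.0119 (arbitrage exists)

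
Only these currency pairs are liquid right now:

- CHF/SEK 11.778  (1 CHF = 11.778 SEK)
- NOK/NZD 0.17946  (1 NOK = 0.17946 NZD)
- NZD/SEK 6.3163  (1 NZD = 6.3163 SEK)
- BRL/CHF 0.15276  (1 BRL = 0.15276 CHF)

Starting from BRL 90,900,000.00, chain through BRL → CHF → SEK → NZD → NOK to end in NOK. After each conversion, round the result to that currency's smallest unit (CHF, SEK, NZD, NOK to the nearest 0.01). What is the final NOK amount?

NOK 144,282,836.06

BRL 90,900,000.00 × 0.15276 = CHF 13,885,884.00
CHF 13,885,884.00 × 11.778 = SEK 163,547,941.75
SEK 163,547,941.75 ÷ 6.3163 = NZD 25,892,997.76
NZD 25,892,997.76 ÷ 0.17946 = NOK 144,282,836.06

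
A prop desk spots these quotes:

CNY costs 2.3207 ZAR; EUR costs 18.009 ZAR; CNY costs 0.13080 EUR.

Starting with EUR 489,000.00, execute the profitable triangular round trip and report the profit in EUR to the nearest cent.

Profit: EUR 7,349.05

Profitable loop is EUR → ZAR → CNY → EUR:
EUR 489,000.00 × 18.009 = ZAR 8,806,401.00
ZAR 8,806,401.00 ÷ 2.3207 = CNY 3,794,717.54
CNY 3,794,717.54 × 0.13080 = EUR 496,349.05
Profit = EUR 496,349.05 − EUR 489,000.00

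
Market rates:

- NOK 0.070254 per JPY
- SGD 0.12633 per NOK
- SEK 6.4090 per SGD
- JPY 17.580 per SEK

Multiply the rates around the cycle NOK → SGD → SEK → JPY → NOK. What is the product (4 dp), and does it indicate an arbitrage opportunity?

Around NOK → SGD → SEK → JPY → NOK: 1 × 0.12633 × 6.4090 × 17.580 × 0.070254 = 0.999969
Product ≈ 1 (deviation 0.003%, within rounding noise).

1.0000 (no arbitrage)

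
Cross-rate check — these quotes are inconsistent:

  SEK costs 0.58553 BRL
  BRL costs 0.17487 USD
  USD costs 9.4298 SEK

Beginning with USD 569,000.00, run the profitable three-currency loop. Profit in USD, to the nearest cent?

Profit: USD 20,312.05

Profitable loop is USD → BRL → SEK → USD:
USD 569,000.00 ÷ 0.17487 = BRL 3,253,845.71
BRL 3,253,845.71 ÷ 0.58553 = SEK 5,557,094.79
SEK 5,557,094.79 ÷ 9.4298 = USD 589,312.05
Profit = USD 589,312.05 − USD 569,000.00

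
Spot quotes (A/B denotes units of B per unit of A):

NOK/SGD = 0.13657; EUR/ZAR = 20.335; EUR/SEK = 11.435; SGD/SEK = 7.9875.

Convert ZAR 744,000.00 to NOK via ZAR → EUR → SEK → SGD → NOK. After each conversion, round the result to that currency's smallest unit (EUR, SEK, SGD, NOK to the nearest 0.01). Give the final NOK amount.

NOK 383,529.40

ZAR 744,000.00 ÷ 20.335 = EUR 36,587.16
EUR 36,587.16 × 11.435 = SEK 418,374.17
SEK 418,374.17 ÷ 7.9875 = SGD 52,378.61
SGD 52,378.61 ÷ 0.13657 = NOK 383,529.40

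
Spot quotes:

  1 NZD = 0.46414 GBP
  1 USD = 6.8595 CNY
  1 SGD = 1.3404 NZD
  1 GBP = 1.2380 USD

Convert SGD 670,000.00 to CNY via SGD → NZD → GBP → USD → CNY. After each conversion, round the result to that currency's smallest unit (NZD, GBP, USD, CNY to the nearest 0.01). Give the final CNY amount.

SGD 670,000.00 × 1.3404 = NZD 898,068.00
NZD 898,068.00 × 0.46414 = GBP 416,829.28
GBP 416,829.28 × 1.2380 = USD 516,034.65
USD 516,034.65 × 6.8595 = CNY 3,539,739.68

CNY 3,539,739.68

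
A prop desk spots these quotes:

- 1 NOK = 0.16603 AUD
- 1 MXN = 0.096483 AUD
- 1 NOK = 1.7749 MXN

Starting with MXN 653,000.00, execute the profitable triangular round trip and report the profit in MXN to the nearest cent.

Profit: MXN 20,521.25

Profitable loop is MXN → AUD → NOK → MXN:
MXN 653,000.00 × 0.096483 = AUD 63,003.40
AUD 63,003.40 ÷ 0.16603 = NOK 379,469.97
NOK 379,469.97 × 1.7749 = MXN 673,521.25
Profit = MXN 673,521.25 − MXN 653,000.00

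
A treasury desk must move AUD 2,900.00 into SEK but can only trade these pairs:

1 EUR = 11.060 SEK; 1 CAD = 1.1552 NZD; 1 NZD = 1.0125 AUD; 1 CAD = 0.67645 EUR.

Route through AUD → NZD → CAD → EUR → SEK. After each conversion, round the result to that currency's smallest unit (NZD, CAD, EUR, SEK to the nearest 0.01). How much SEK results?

SEK 18,549.72

AUD 2,900.00 ÷ 1.0125 = NZD 2,864.20
NZD 2,864.20 ÷ 1.1552 = CAD 2,479.40
CAD 2,479.40 × 0.67645 = EUR 1,677.19
EUR 1,677.19 × 11.060 = SEK 18,549.72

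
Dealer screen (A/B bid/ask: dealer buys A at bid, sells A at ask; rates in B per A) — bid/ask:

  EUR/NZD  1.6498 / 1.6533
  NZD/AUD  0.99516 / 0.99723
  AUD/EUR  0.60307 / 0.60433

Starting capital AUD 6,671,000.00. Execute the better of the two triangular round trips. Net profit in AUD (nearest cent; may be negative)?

Net profit: AUD 24,296.06

Best loop AUD → NZD → EUR → AUD:
AUD 6,671,000.00 ÷ 0.99723 (buy NZD at ask) = NZD 6,689,530.00
NZD 6,689,530.00 ÷ 1.6533 (buy EUR at ask) = EUR 4,046,168.27
EUR 4,046,168.27 ÷ 0.60433 (buy AUD at ask) = AUD 6,695,296.06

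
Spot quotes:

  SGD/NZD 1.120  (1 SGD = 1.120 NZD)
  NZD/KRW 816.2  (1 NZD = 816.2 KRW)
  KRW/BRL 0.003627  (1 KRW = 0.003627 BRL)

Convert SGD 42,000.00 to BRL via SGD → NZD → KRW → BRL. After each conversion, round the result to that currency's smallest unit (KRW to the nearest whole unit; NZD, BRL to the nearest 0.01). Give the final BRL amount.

BRL 139,255.21

SGD 42,000.00 × 1.120 = NZD 47,040.00
NZD 47,040.00 × 816.2 = KRW 38,394,048
KRW 38,394,048 × 0.003627 = BRL 139,255.21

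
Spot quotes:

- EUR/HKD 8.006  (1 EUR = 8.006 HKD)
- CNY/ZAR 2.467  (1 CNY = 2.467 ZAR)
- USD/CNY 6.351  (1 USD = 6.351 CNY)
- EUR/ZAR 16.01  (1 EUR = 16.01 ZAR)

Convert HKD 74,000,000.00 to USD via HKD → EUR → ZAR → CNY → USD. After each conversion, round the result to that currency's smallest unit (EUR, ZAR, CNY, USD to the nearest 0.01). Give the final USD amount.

USD 9,444,874.76

HKD 74,000,000.00 ÷ 8.006 = EUR 9,243,067.70
EUR 9,243,067.70 × 16.01 = ZAR 147,981,513.88
ZAR 147,981,513.88 ÷ 2.467 = CNY 59,984,399.63
CNY 59,984,399.63 ÷ 6.351 = USD 9,444,874.76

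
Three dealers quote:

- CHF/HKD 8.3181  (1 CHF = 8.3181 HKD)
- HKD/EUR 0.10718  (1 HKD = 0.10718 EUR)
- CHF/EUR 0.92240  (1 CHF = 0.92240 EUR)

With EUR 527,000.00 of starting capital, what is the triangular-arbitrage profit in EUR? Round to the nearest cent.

Profitable loop is EUR → HKD → CHF → EUR:
EUR 527,000.00 ÷ 0.10718 = HKD 4,916,962.12
HKD 4,916,962.12 ÷ 8.3181 = CHF 591,116.01
CHF 591,116.01 × 0.92240 = EUR 545,245.41
Profit = EUR 545,245.41 − EUR 527,000.00

Profit: EUR 18,245.41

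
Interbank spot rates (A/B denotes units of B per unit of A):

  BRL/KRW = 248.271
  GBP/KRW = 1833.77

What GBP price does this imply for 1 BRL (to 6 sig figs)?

BRL/GBP = 0.135388

1 BRL × 248.271 = 248.271 KRW
248.271 KRW ÷ 1833.77 = 0.135388 GBP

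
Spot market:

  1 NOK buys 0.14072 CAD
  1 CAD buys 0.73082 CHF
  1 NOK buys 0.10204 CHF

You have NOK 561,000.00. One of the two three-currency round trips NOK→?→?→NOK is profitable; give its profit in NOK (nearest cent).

Profitable loop is NOK → CAD → CHF → NOK:
NOK 561,000.00 × 0.14072 = CAD 78,943.92
CAD 78,943.92 × 0.73082 = CHF 57,693.80
CHF 57,693.80 ÷ 0.10204 = NOK 565,403.72
Profit = NOK 565,403.72 − NOK 561,000.00

Profit: NOK 4,403.72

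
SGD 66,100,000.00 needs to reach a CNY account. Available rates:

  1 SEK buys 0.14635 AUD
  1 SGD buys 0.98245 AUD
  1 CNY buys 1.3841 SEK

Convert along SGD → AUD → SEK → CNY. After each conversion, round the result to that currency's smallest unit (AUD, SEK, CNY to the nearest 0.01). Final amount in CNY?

SGD 66,100,000.00 × 0.98245 = AUD 64,939,945.00
AUD 64,939,945.00 ÷ 0.14635 = SEK 443,730,406.56
SEK 443,730,406.56 ÷ 1.3841 = CNY 320,591,291.50

CNY 320,591,291.50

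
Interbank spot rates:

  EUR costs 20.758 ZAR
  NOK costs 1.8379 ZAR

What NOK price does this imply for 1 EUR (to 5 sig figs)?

EUR/NOK = 11.294

1 EUR × 20.758 = 20.758 ZAR
20.758 ZAR ÷ 1.8379 = 11.2944 NOK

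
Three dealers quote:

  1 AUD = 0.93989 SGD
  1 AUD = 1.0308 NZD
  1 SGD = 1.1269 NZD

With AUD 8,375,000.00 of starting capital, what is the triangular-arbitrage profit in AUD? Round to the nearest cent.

Profitable loop is AUD → SGD → NZD → AUD:
AUD 8,375,000.00 × 0.93989 = SGD 7,871,578.75
SGD 7,871,578.75 × 1.1269 = NZD 8,870,482.09
NZD 8,870,482.09 ÷ 1.0308 = AUD 8,605,434.70
Profit = AUD 8,605,434.70 − AUD 8,375,000.00

Profit: AUD 230,434.70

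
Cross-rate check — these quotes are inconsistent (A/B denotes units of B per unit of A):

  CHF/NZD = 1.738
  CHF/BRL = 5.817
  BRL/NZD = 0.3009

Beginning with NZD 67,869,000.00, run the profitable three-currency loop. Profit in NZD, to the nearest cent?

Profit: NZD 481,694.17

Profitable loop is NZD → CHF → BRL → NZD:
NZD 67,869,000.00 ÷ 1.738 = CHF 39,050,057.54
CHF 39,050,057.54 × 5.817 = BRL 227,154,184.70
BRL 227,154,184.70 × 0.3009 = NZD 68,350,694.17
Profit = NZD 68,350,694.17 − NZD 67,869,000.00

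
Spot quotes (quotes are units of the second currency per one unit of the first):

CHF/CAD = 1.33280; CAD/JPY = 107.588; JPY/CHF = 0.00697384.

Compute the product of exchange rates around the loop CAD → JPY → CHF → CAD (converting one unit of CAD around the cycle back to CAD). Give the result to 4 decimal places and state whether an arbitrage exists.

1.0000 (no arbitrage)

Around CAD → JPY → CHF → CAD: 1 × 107.588 × 0.00697384 × 1.33280 = 1.000002
Product ≈ 1 (deviation 0.000%, within rounding noise).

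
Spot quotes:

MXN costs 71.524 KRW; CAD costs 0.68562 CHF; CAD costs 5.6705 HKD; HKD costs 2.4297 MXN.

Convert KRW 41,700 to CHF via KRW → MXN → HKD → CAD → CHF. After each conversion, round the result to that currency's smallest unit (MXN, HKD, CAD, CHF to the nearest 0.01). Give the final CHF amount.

KRW 41,700 ÷ 71.524 = MXN 583.02
MXN 583.02 ÷ 2.4297 = HKD 239.96
HKD 239.96 ÷ 5.6705 = CAD 42.32
CAD 42.32 × 0.68562 = CHF 29.02

CHF 29.02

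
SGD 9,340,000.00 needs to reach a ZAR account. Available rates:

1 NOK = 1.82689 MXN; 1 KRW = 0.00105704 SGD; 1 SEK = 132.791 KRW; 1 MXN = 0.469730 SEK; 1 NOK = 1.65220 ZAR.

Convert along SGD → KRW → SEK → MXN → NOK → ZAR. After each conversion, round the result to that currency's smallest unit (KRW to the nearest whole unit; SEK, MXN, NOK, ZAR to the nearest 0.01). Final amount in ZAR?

ZAR 128,111,682.31

SGD 9,340,000.00 ÷ 0.00105704 = KRW 8,835,994,854
KRW 8,835,994,854 ÷ 132.791 = SEK 66,540,615.36
SEK 66,540,615.36 ÷ 0.469730 = MXN 141,657,154.88
MXN 141,657,154.88 ÷ 1.82689 = NOK 77,540,057.08
NOK 77,540,057.08 × 1.65220 = ZAR 128,111,682.31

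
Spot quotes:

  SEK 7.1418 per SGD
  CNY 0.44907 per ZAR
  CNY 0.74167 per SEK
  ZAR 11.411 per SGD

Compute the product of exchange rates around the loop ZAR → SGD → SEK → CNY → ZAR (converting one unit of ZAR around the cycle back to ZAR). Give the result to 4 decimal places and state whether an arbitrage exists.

1.0337 (arbitrage exists)

Around ZAR → SGD → SEK → CNY → ZAR: 1 ÷ 11.411 × 7.1418 × 0.74167 ÷ 0.44907 = 1.033667
Product > 1; profitable direction is ZAR → SGD → SEK → CNY → ZAR.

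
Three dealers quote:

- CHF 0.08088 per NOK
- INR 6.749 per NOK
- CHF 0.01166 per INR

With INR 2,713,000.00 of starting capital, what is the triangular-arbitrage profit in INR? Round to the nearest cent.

Profit: INR 75,386.41

Profitable loop is INR → NOK → CHF → INR:
INR 2,713,000.00 ÷ 6.749 = NOK 401,985.48
NOK 401,985.48 × 0.08088 = CHF 32,512.59
CHF 32,512.59 ÷ 0.01166 = INR 2,788,386.41
Profit = INR 2,788,386.41 − INR 2,713,000.00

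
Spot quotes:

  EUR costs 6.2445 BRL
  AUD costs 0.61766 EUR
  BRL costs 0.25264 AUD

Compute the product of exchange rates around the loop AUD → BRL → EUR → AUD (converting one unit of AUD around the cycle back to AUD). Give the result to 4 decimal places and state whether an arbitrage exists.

Around AUD → BRL → EUR → AUD: 1 ÷ 0.25264 ÷ 6.2445 ÷ 0.61766 = 1.026244
Product > 1; profitable direction is AUD → BRL → EUR → AUD.

1.0262 (arbitrage exists)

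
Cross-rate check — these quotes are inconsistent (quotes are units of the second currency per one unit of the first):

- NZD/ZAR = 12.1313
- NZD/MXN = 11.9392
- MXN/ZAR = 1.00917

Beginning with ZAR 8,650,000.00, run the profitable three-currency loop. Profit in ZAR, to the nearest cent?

Profitable loop is ZAR → MXN → NZD → ZAR:
ZAR 8,650,000.00 ÷ 1.00917 = MXN 8,571,400.26
MXN 8,571,400.26 ÷ 11.9392 = NZD 717,920.82
NZD 717,920.82 × 12.1313 = ZAR 8,709,312.85
Profit = ZAR 8,709,312.85 − ZAR 8,650,000.00

Profit: ZAR 59,312.85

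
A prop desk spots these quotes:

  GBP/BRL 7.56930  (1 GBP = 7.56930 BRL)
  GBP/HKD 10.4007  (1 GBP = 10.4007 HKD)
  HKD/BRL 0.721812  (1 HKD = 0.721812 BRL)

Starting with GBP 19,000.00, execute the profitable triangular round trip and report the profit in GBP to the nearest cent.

Profit: GBP 156.79

Profitable loop is GBP → BRL → HKD → GBP:
GBP 19,000.00 × 7.56930 = BRL 143,816.70
BRL 143,816.70 ÷ 0.721812 = HKD 199,243.99
HKD 199,243.99 ÷ 10.4007 = GBP 19,156.79
Profit = GBP 19,156.79 − GBP 19,000.00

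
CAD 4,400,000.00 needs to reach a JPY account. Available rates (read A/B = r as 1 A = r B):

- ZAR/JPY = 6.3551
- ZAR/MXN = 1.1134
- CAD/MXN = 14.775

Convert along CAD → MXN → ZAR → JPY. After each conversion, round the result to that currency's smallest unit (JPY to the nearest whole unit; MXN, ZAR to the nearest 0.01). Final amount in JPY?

CAD 4,400,000.00 × 14.775 = MXN 65,010,000.00
MXN 65,010,000.00 ÷ 1.1134 = ZAR 58,388,719.24
ZAR 58,388,719.24 × 6.3551 = JPY 371,066,150

JPY 371,066,150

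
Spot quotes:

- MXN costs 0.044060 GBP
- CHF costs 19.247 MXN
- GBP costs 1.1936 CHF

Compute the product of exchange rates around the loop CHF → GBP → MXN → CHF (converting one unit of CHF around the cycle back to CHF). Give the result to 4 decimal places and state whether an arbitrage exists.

Around CHF → GBP → MXN → CHF: 1 ÷ 1.1936 ÷ 0.044060 ÷ 19.247 = 0.987947
Product < 1; profitable direction is CHF → MXN → GBP → CHF.

0.9879 (arbitrage exists)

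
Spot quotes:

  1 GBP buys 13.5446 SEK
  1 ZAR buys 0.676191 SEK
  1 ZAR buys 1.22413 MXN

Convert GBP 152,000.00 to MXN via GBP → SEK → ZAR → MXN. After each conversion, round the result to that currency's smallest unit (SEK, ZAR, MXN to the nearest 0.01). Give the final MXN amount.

MXN 3,727,073.25

GBP 152,000.00 × 13.5446 = SEK 2,058,779.20
SEK 2,058,779.20 ÷ 0.676191 = ZAR 3,044,671.11
ZAR 3,044,671.11 × 1.22413 = MXN 3,727,073.25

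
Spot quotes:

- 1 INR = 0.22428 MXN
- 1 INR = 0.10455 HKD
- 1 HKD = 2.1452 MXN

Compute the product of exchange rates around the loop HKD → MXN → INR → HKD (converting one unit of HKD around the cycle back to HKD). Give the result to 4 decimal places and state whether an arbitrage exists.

1.0000 (no arbitrage)

Around HKD → MXN → INR → HKD: 1 × 2.1452 ÷ 0.22428 × 0.10455 = 1.000003
Product ≈ 1 (deviation 0.000%, within rounding noise).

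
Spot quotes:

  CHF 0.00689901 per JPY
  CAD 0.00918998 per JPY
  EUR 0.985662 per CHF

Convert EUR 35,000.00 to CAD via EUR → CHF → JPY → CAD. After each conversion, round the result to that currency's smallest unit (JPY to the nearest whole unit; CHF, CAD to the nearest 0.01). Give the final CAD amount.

CAD 47,300.73

EUR 35,000.00 ÷ 0.985662 = CHF 35,509.13
CHF 35,509.13 ÷ 0.00689901 = JPY 5,146,989
JPY 5,146,989 × 0.00918998 = CAD 47,300.73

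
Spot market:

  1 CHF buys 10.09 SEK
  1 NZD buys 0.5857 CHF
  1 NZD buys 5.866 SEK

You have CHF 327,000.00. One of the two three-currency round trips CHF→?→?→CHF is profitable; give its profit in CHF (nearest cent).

Profit: CHF 2,436.78

Profitable loop is CHF → SEK → NZD → CHF:
CHF 327,000.00 × 10.09 = SEK 3,299,430.00
SEK 3,299,430.00 ÷ 5.866 = NZD 562,466.76
NZD 562,466.76 × 0.5857 = CHF 329,436.78
Profit = CHF 329,436.78 − CHF 327,000.00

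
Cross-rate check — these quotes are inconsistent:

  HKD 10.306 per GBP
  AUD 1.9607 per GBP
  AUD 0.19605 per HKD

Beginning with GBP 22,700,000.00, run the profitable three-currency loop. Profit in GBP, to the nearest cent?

Profit: GBP 692,233.65

Profitable loop is GBP → HKD → AUD → GBP:
GBP 22,700,000.00 × 10.306 = HKD 233,946,200.00
HKD 233,946,200.00 × 0.19605 = AUD 45,865,152.51
AUD 45,865,152.51 ÷ 1.9607 = GBP 23,392,233.65
Profit = GBP 23,392,233.65 − GBP 22,700,000.00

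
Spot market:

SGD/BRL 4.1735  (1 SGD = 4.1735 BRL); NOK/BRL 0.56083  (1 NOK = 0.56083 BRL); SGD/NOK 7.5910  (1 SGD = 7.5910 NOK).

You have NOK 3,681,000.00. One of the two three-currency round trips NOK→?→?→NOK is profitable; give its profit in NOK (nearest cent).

Profitable loop is NOK → BRL → SGD → NOK:
NOK 3,681,000.00 × 0.56083 = BRL 2,064,415.23
BRL 2,064,415.23 ÷ 4.1735 = SGD 494,648.43
SGD 494,648.43 × 7.5910 = NOK 3,754,876.25
Profit = NOK 3,754,876.25 − NOK 3,681,000.00

Profit: NOK 73,876.25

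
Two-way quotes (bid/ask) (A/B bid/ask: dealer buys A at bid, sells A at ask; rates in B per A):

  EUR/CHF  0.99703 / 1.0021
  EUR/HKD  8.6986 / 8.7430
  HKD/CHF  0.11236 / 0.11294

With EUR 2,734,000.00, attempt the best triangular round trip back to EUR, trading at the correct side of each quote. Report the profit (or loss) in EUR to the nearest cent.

Best loop EUR → CHF → HKD → EUR:
EUR 2,734,000.00 × 0.99703 (sell EUR at bid) = CHF 2,725,880.02
CHF 2,725,880.02 ÷ 0.11294 (buy HKD at ask) = HKD 24,135,647.42
HKD 24,135,647.42 ÷ 8.7430 (buy EUR at ask) = EUR 2,760,568.16

Net profit: EUR 26,568.16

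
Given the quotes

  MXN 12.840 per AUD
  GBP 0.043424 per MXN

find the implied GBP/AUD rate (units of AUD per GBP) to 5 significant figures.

1 GBP ÷ 0.043424 = 23.0287 MXN
23.0287 MXN ÷ 12.840 = 1.79352 AUD

GBP/AUD = 1.7935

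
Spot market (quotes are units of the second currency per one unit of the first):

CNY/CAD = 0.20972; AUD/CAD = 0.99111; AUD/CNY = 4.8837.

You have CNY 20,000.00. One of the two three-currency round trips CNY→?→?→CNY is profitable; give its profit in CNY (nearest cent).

Profit: CNY 667.93

Profitable loop is CNY → CAD → AUD → CNY:
CNY 20,000.00 × 0.20972 = CAD 4,194.40
CAD 4,194.40 ÷ 0.99111 = AUD 4,232.02
AUD 4,232.02 × 4.8837 = CNY 20,667.93
Profit = CNY 20,667.93 − CNY 20,000.00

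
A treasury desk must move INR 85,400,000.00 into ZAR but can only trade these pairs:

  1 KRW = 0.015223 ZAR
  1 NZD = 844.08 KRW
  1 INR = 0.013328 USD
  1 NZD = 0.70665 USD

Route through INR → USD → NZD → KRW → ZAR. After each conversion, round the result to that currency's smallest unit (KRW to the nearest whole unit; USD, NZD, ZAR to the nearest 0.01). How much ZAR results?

INR 85,400,000.00 × 0.013328 = USD 1,138,211.20
USD 1,138,211.20 ÷ 0.70665 = NZD 1,610,714.21
NZD 1,610,714.21 × 844.08 = KRW 1,359,571,650
KRW 1,359,571,650 × 0.015223 = ZAR 20,696,759.23

ZAR 20,696,759.23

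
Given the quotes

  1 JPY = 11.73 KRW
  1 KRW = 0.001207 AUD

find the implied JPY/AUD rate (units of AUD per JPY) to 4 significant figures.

JPY/AUD = 0.01416

1 JPY × 11.73 = 11.73 KRW
11.73 KRW × 0.001207 = 0.0141581 AUD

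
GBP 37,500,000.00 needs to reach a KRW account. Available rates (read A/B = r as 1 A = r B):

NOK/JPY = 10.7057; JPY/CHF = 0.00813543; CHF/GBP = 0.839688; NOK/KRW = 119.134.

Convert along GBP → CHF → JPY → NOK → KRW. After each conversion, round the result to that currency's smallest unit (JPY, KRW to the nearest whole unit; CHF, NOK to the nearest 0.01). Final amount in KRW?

GBP 37,500,000.00 ÷ 0.839688 = CHF 44,659,444.94
CHF 44,659,444.94 ÷ 0.00813543 = JPY 5,489,500,240
JPY 5,489,500,240 ÷ 10.7057 = NOK 512,764,250.82
NOK 512,764,250.82 × 119.134 = KRW 61,087,656,257

KRW 61,087,656,257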